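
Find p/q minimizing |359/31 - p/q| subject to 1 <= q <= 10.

81/7

Expand x = 359/31 as a continued fraction with the Euclidean algorithm:
  359 = 11*31 + 18, so a_0 = 11.
  31 = 1*18 + 13, so a_1 = 1.
  18 = 1*13 + 5, so a_2 = 1.
  13 = 2*5 + 3, so a_3 = 2.
  5 = 1*3 + 2, so a_4 = 1.
  3 = 1*2 + 1, so a_5 = 1.
  2 = 2*1 + 0, so a_6 = 2.
so x = [11; 1, 1, 2, 1, 1, 2].
Convergents (p_i = a_i*p_{i-1} + p_{i-2}, q_i = a_i*q_{i-1} + q_{i-2} with p_{-2}=0, p_{-1}=1, q_{-2}=1, q_{-1}=0), until the denominator exceeds 10:
  i=0: a_0=11, p_0 = 11*1 + 0 = 11, q_0 = 11*0 + 1 = 1.
  i=1: a_1=1, p_1 = 1*11 + 1 = 12, q_1 = 1*1 + 0 = 1.
  i=2: a_2=1, p_2 = 1*12 + 11 = 23, q_2 = 1*1 + 1 = 2.
  i=3: a_3=2, p_3 = 2*23 + 12 = 58, q_3 = 2*2 + 1 = 5.
  i=4: a_4=1, p_4 = 1*58 + 23 = 81, q_4 = 1*5 + 2 = 7.
  i=5: a_5=1, p_5 = 1*81 + 58 = 139, q_5 = 1*7 + 5 = 12.
q_5 = 12 > 10, so the last convergent with denominator <= 10 is p_4/q_4 = 81/7.
The closest fraction with denominator <= 10 is either p_4/q_4 or the intermediate fraction (k*p_4 + p_3)/(k*q_4 + q_3) with the largest k >= 1 whose denominator stays <= 10; these approach x as k grows, and every other convergent or intermediate fraction in range is farther away.
Largest k: floor((10 - q_3)/q_4) = floor((10 - 5)/7) = 0.
Since k = 0, no intermediate fraction beyond p_4/q_4 has denominator <= 10, so the convergent 81/7 is the closest (its error is |359*7 - 81*31|/(31*7) = 2/217).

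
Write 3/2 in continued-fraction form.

[1; 2]

Run the Euclidean algorithm on 3 and 2; the successive quotients are the partial quotients a_0, a_1, ... (each step inverts the fractional part left over by the previous one):
  3 = 1*2 + 1, so a_0 = 1.
  2 = 2*1 + 0, so a_1 = 2.
The remainder reaches 0 after 2 divisions, so the expansion has 2 partial quotients, read off in order.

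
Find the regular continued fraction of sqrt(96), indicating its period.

[9; (1, 3, 1, 18)]

Write x_i = (sqrt(96) + m_i)/d_i with (m_0, d_0) = (0, 1). a_0 = floor(sqrt(96)) = 9, since 9^2 = 81 <= 96 < 100 = 10^2.
Iterate m_{i+1} = d_i*a_i - m_i, d_{i+1} = (96 - m_{i+1}^2)/d_i, a_{i+1} = floor((a_0 + m_{i+1})/d_{i+1}):
  m_1 = 1*9 - 0 = 9, d_1 = (96 - 9^2)/1 = 15/1 = 15, a_1 = floor((9 + 9)/15) = 1.
  m_2 = 15*1 - 9 = 6, d_2 = (96 - 6^2)/15 = 60/15 = 4, a_2 = floor((9 + 6)/4) = 3.
  m_3 = 4*3 - 6 = 6, d_3 = (96 - 6^2)/4 = 60/4 = 15, a_3 = floor((9 + 6)/15) = 1.
  m_4 = 15*1 - 6 = 9, d_4 = (96 - 9^2)/15 = 15/15 = 1, a_4 = floor((9 + 9)/1) = 18.
  m_5 = 1*18 - 9 = 9, d_5 = (96 - 9^2)/1 = 15/1 = 15: (m_5, d_5) = (m_1, d_1) = (9, 15), so from here the quotients repeat a_1, ..., a_4; the period length is 4.
Hence the expansion of sqrt(96) is a_0 = 9 followed by the repeating block 1, 3, 1, 18 (period 4).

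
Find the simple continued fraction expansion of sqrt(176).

Write x_i = (sqrt(176) + m_i)/d_i with (m_0, d_0) = (0, 1). a_0 = floor(sqrt(176)) = 13, since 13^2 = 169 <= 176 < 196 = 14^2.
Iterate m_{i+1} = d_i*a_i - m_i, d_{i+1} = (176 - m_{i+1}^2)/d_i, a_{i+1} = floor((a_0 + m_{i+1})/d_{i+1}):
  m_1 = 1*13 - 0 = 13, d_1 = (176 - 13^2)/1 = 7/1 = 7, a_1 = floor((13 + 13)/7) = 3.
  m_2 = 7*3 - 13 = 8, d_2 = (176 - 8^2)/7 = 112/7 = 16, a_2 = floor((13 + 8)/16) = 1.
  m_3 = 16*1 - 8 = 8, d_3 = (176 - 8^2)/16 = 112/16 = 7, a_3 = floor((13 + 8)/7) = 3.
  m_4 = 7*3 - 8 = 13, d_4 = (176 - 13^2)/7 = 7/7 = 1, a_4 = floor((13 + 13)/1) = 26.
  m_5 = 1*26 - 13 = 13, d_5 = (176 - 13^2)/1 = 7/1 = 7: (m_5, d_5) = (m_1, d_1) = (13, 7), so from here the quotients repeat a_1, ..., a_4; the period length is 4.
Hence the expansion of sqrt(176) is a_0 = 13 followed by the repeating block 3, 1, 3, 26 (period 4).

[13; (3, 1, 3, 26)]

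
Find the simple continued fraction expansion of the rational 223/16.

Run the Euclidean algorithm on 223 and 16; the successive quotients are the partial quotients a_0, a_1, ... (each step inverts the fractional part left over by the previous one):
  223 = 13*16 + 15, so a_0 = 13.
  16 = 1*15 + 1, so a_1 = 1.
  15 = 15*1 + 0, so a_2 = 15.
The remainder reaches 0 after 3 divisions, so the expansion has 3 partial quotients, read off in order.

[13; 1, 15]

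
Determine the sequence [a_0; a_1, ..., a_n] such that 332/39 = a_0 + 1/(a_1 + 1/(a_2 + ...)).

[8; 1, 1, 19]

Run the Euclidean algorithm on 332 and 39; the successive quotients are the partial quotients a_0, a_1, ... (each step inverts the fractional part left over by the previous one):
  332 = 8*39 + 20, so a_0 = 8.
  39 = 1*20 + 19, so a_1 = 1.
  20 = 1*19 + 1, so a_2 = 1.
  19 = 19*1 + 0, so a_3 = 19.
The remainder reaches 0 after 4 divisions, so the expansion has 4 partial quotients, read off in order.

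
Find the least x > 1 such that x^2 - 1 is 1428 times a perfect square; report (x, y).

(x, y) = (3401, 90)

First expand sqrt(1428) as a continued fraction. With x_i = (sqrt(1428) + m_i)/d_i and (m_0, d_0) = (0, 1): a_0 = floor(sqrt(1428)) = 37, since 37^2 = 1369 <= 1428 < 1444 = 38^2.
Iterate m_{i+1} = d_i*a_i - m_i, d_{i+1} = (1428 - m_{i+1}^2)/d_i, a_{i+1} = floor((a_0 + m_{i+1})/d_{i+1}):
  m_1 = 1*37 - 0 = 37, d_1 = (1428 - 37^2)/1 = 59/1 = 59, a_1 = floor((37 + 37)/59) = 1.
  m_2 = 59*1 - 37 = 22, d_2 = (1428 - 22^2)/59 = 944/59 = 16, a_2 = floor((37 + 22)/16) = 3.
  m_3 = 16*3 - 22 = 26, d_3 = (1428 - 26^2)/16 = 752/16 = 47, a_3 = floor((37 + 26)/47) = 1.
  m_4 = 47*1 - 26 = 21, d_4 = (1428 - 21^2)/47 = 987/47 = 21, a_4 = floor((37 + 21)/21) = 2.
  m_5 = 21*2 - 21 = 21, d_5 = (1428 - 21^2)/21 = 987/21 = 47, a_5 = floor((37 + 21)/47) = 1.
  m_6 = 47*1 - 21 = 26, d_6 = (1428 - 26^2)/47 = 752/47 = 16, a_6 = floor((37 + 26)/16) = 3.
  m_7 = 16*3 - 26 = 22, d_7 = (1428 - 22^2)/16 = 944/16 = 59, a_7 = floor((37 + 22)/59) = 1.
  m_8 = 59*1 - 22 = 37, d_8 = (1428 - 37^2)/59 = 59/59 = 1, a_8 = floor((37 + 37)/1) = 74.
  m_9 = 1*74 - 37 = 37, d_9 = (1428 - 37^2)/1 = 59/1 = 59: (m_9, d_9) = (m_1, d_1) = (37, 59), so from here the quotients repeat a_1, ..., a_8; the period length is 8.
So sqrt(1428) = [37; (1, 3, 1, 2, 1, 3, 1, 74)] with period length k = 8.
k is even, so the fundamental solution of x^2 - 1428y^2 = 1 is (p_{k-1}, q_{k-1}) = (p_7, q_7); compute convergents through index 7.
Convergents (p_i = a_i*p_{i-1} + p_{i-2}, q_i = a_i*q_{i-1} + q_{i-2} with p_{-2}=0, p_{-1}=1, q_{-2}=1, q_{-1}=0):
  i=0: a_0=37, p_0 = 37*1 + 0 = 37, q_0 = 37*0 + 1 = 1.
  i=1: a_1=1, p_1 = 1*37 + 1 = 38, q_1 = 1*1 + 0 = 1.
  i=2: a_2=3, p_2 = 3*38 + 37 = 151, q_2 = 3*1 + 1 = 4.
  i=3: a_3=1, p_3 = 1*151 + 38 = 189, q_3 = 1*4 + 1 = 5.
  i=4: a_4=2, p_4 = 2*189 + 151 = 529, q_4 = 2*5 + 4 = 14.
  i=5: a_5=1, p_5 = 1*529 + 189 = 718, q_5 = 1*14 + 5 = 19.
  i=6: a_6=3, p_6 = 3*718 + 529 = 2683, q_6 = 3*19 + 14 = 71.
  i=7: a_7=1, p_7 = 1*2683 + 718 = 3401, q_7 = 1*71 + 19 = 90.
Check: 3401^2 - 1428*90^2 = 11566801 - 11566800 = 1, so (x, y) = (3401, 90) solves the equation, and by the theorem it is the least positive solution.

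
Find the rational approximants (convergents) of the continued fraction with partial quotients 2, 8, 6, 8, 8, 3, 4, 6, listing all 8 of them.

Using the convergent recurrence p_i = a_i*p_{i-1} + p_{i-2}, q_i = a_i*q_{i-1} + q_{i-2} with p_{-2}=0, p_{-1}=1, q_{-2}=1, q_{-1}=0:
  i=0: a_0=2, p_0 = 2*1 + 0 = 2, q_0 = 2*0 + 1 = 1.
  i=1: a_1=8, p_1 = 8*2 + 1 = 17, q_1 = 8*1 + 0 = 8.
  i=2: a_2=6, p_2 = 6*17 + 2 = 104, q_2 = 6*8 + 1 = 49.
  i=3: a_3=8, p_3 = 8*104 + 17 = 849, q_3 = 8*49 + 8 = 400.
  i=4: a_4=8, p_4 = 8*849 + 104 = 6896, q_4 = 8*400 + 49 = 3249.
  i=5: a_5=3, p_5 = 3*6896 + 849 = 21537, q_5 = 3*3249 + 400 = 10147.
  i=6: a_6=4, p_6 = 4*21537 + 6896 = 93044, q_6 = 4*10147 + 3249 = 43837.
  i=7: a_7=6, p_7 = 6*93044 + 21537 = 579801, q_7 = 6*43837 + 10147 = 273169.

2/1, 17/8, 104/49, 849/400, 6896/3249, 21537/10147, 93044/43837, 579801/273169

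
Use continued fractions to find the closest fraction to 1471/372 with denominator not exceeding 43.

87/22

Expand x = 1471/372 as a continued fraction with the Euclidean algorithm:
  1471 = 3*372 + 355, so a_0 = 3.
  372 = 1*355 + 17, so a_1 = 1.
  355 = 20*17 + 15, so a_2 = 20.
  17 = 1*15 + 2, so a_3 = 1.
  15 = 7*2 + 1, so a_4 = 7.
  2 = 2*1 + 0, so a_5 = 2.
so x = [3; 1, 20, 1, 7, 2].
Convergents (p_i = a_i*p_{i-1} + p_{i-2}, q_i = a_i*q_{i-1} + q_{i-2} with p_{-2}=0, p_{-1}=1, q_{-2}=1, q_{-1}=0), until the denominator exceeds 43:
  i=0: a_0=3, p_0 = 3*1 + 0 = 3, q_0 = 3*0 + 1 = 1.
  i=1: a_1=1, p_1 = 1*3 + 1 = 4, q_1 = 1*1 + 0 = 1.
  i=2: a_2=20, p_2 = 20*4 + 3 = 83, q_2 = 20*1 + 1 = 21.
  i=3: a_3=1, p_3 = 1*83 + 4 = 87, q_3 = 1*21 + 1 = 22.
  i=4: a_4=7, p_4 = 7*87 + 83 = 692, q_4 = 7*22 + 21 = 175.
q_4 = 175 > 43, so the last convergent with denominator <= 43 is p_3/q_3 = 87/22.
The closest fraction with denominator <= 43 is either p_3/q_3 or the intermediate fraction (k*p_3 + p_2)/(k*q_3 + q_2) with the largest k >= 1 whose denominator stays <= 43; these approach x as k grows, and every other convergent or intermediate fraction in range is farther away.
Largest k: floor((43 - q_2)/q_3) = floor((43 - 21)/22) = 1.
That gives (1*87 + 83)/(1*22 + 21) = 170/43.
Compare the errors: |x - 87/22| = |1471*22 - 87*372|/(372*22) = 2/8184, and |x - 170/43| = |1471*43 - 170*372|/(372*43) = 13/15996.
Cross-multiplying, 2*15996 = 31992 < 106392 = 13*8184, so 2/8184 is smaller: the convergent 87/22 is closer to x than 170/43.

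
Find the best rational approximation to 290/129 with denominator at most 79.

173/77

Expand x = 290/129 as a continued fraction with the Euclidean algorithm:
  290 = 2*129 + 32, so a_0 = 2.
  129 = 4*32 + 1, so a_1 = 4.
  32 = 32*1 + 0, so a_2 = 32.
so x = [2; 4, 32].
Convergents (p_i = a_i*p_{i-1} + p_{i-2}, q_i = a_i*q_{i-1} + q_{i-2} with p_{-2}=0, p_{-1}=1, q_{-2}=1, q_{-1}=0), until the denominator exceeds 79:
  i=0: a_0=2, p_0 = 2*1 + 0 = 2, q_0 = 2*0 + 1 = 1.
  i=1: a_1=4, p_1 = 4*2 + 1 = 9, q_1 = 4*1 + 0 = 4.
  i=2: a_2=32, p_2 = 32*9 + 2 = 290, q_2 = 32*4 + 1 = 129.
q_2 = 129 > 79, so the last convergent with denominator <= 79 is p_1/q_1 = 9/4.
The closest fraction with denominator <= 79 is either p_1/q_1 or the intermediate fraction (k*p_1 + p_0)/(k*q_1 + q_0) with the largest k >= 1 whose denominator stays <= 79; these approach x as k grows, and every other convergent or intermediate fraction in range is farther away.
Largest k: floor((79 - q_0)/q_1) = floor((79 - 1)/4) = 19.
That gives (19*9 + 2)/(19*4 + 1) = 173/77.
Compare the errors: |x - 9/4| = |290*4 - 9*129|/(129*4) = 1/516, and |x - 173/77| = |290*77 - 173*129|/(129*77) = 13/9933.
Cross-multiplying, 13*516 = 6708 < 9933 = 1*9933, so 13/9933 is smaller: the intermediate fraction 173/77 is closer to x than 9/4.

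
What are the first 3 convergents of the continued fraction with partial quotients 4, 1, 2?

4/1, 5/1, 14/3

Using the convergent recurrence p_i = a_i*p_{i-1} + p_{i-2}, q_i = a_i*q_{i-1} + q_{i-2} with p_{-2}=0, p_{-1}=1, q_{-2}=1, q_{-1}=0:
  i=0: a_0=4, p_0 = 4*1 + 0 = 4, q_0 = 4*0 + 1 = 1.
  i=1: a_1=1, p_1 = 1*4 + 1 = 5, q_1 = 1*1 + 0 = 1.
  i=2: a_2=2, p_2 = 2*5 + 4 = 14, q_2 = 2*1 + 1 = 3.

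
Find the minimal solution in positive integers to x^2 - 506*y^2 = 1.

(x, y) = (45, 2)

First expand sqrt(506) as a continued fraction. With x_i = (sqrt(506) + m_i)/d_i and (m_0, d_0) = (0, 1): a_0 = floor(sqrt(506)) = 22, since 22^2 = 484 <= 506 < 529 = 23^2.
Iterate m_{i+1} = d_i*a_i - m_i, d_{i+1} = (506 - m_{i+1}^2)/d_i, a_{i+1} = floor((a_0 + m_{i+1})/d_{i+1}):
  m_1 = 1*22 - 0 = 22, d_1 = (506 - 22^2)/1 = 22/1 = 22, a_1 = floor((22 + 22)/22) = 2.
  m_2 = 22*2 - 22 = 22, d_2 = (506 - 22^2)/22 = 22/22 = 1, a_2 = floor((22 + 22)/1) = 44.
  m_3 = 1*44 - 22 = 22, d_3 = (506 - 22^2)/1 = 22/1 = 22: (m_3, d_3) = (m_1, d_1) = (22, 22), so from here the quotients repeat a_1, a_2; the period length is 2.
So sqrt(506) = [22; (2, 44)] with period length k = 2.
k is even, so the fundamental solution of x^2 - 506y^2 = 1 is (p_{k-1}, q_{k-1}) = (p_1, q_1); compute convergents through index 1.
Convergents (p_i = a_i*p_{i-1} + p_{i-2}, q_i = a_i*q_{i-1} + q_{i-2} with p_{-2}=0, p_{-1}=1, q_{-2}=1, q_{-1}=0):
  i=0: a_0=22, p_0 = 22*1 + 0 = 22, q_0 = 22*0 + 1 = 1.
  i=1: a_1=2, p_1 = 2*22 + 1 = 45, q_1 = 2*1 + 0 = 2.
Check: 45^2 - 506*2^2 = 2025 - 2024 = 1, so (x, y) = (45, 2) solves the equation, and by the theorem it is the least positive solution.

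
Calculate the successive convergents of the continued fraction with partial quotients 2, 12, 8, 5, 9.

Using the convergent recurrence p_i = a_i*p_{i-1} + p_{i-2}, q_i = a_i*q_{i-1} + q_{i-2} with p_{-2}=0, p_{-1}=1, q_{-2}=1, q_{-1}=0:
  i=0: a_0=2, p_0 = 2*1 + 0 = 2, q_0 = 2*0 + 1 = 1.
  i=1: a_1=12, p_1 = 12*2 + 1 = 25, q_1 = 12*1 + 0 = 12.
  i=2: a_2=8, p_2 = 8*25 + 2 = 202, q_2 = 8*12 + 1 = 97.
  i=3: a_3=5, p_3 = 5*202 + 25 = 1035, q_3 = 5*97 + 12 = 497.
  i=4: a_4=9, p_4 = 9*1035 + 202 = 9517, q_4 = 9*497 + 97 = 4570.

2/1, 25/12, 202/97, 1035/497, 9517/4570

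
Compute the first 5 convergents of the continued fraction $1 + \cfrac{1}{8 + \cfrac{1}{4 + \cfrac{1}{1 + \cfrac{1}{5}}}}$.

1/1, 9/8, 37/33, 46/41, 267/238

Using the convergent recurrence p_i = a_i*p_{i-1} + p_{i-2}, q_i = a_i*q_{i-1} + q_{i-2} with p_{-2}=0, p_{-1}=1, q_{-2}=1, q_{-1}=0:
  i=0: a_0=1, p_0 = 1*1 + 0 = 1, q_0 = 1*0 + 1 = 1.
  i=1: a_1=8, p_1 = 8*1 + 1 = 9, q_1 = 8*1 + 0 = 8.
  i=2: a_2=4, p_2 = 4*9 + 1 = 37, q_2 = 4*8 + 1 = 33.
  i=3: a_3=1, p_3 = 1*37 + 9 = 46, q_3 = 1*33 + 8 = 41.
  i=4: a_4=5, p_4 = 5*46 + 37 = 267, q_4 = 5*41 + 33 = 238.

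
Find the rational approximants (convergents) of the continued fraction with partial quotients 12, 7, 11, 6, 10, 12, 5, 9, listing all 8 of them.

12/1, 85/7, 947/78, 5767/475, 58617/4828, 709171/58411, 3604472/296883, 33149419/2730358

Using the convergent recurrence p_i = a_i*p_{i-1} + p_{i-2}, q_i = a_i*q_{i-1} + q_{i-2} with p_{-2}=0, p_{-1}=1, q_{-2}=1, q_{-1}=0:
  i=0: a_0=12, p_0 = 12*1 + 0 = 12, q_0 = 12*0 + 1 = 1.
  i=1: a_1=7, p_1 = 7*12 + 1 = 85, q_1 = 7*1 + 0 = 7.
  i=2: a_2=11, p_2 = 11*85 + 12 = 947, q_2 = 11*7 + 1 = 78.
  i=3: a_3=6, p_3 = 6*947 + 85 = 5767, q_3 = 6*78 + 7 = 475.
  i=4: a_4=10, p_4 = 10*5767 + 947 = 58617, q_4 = 10*475 + 78 = 4828.
  i=5: a_5=12, p_5 = 12*58617 + 5767 = 709171, q_5 = 12*4828 + 475 = 58411.
  i=6: a_6=5, p_6 = 5*709171 + 58617 = 3604472, q_6 = 5*58411 + 4828 = 296883.
  i=7: a_7=9, p_7 = 9*3604472 + 709171 = 33149419, q_7 = 9*296883 + 58411 = 2730358.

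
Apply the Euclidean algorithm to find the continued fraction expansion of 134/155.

[0; 1, 6, 2, 1, 1, 1, 2]

Run the Euclidean algorithm on 134 and 155; the successive quotients are the partial quotients a_0, a_1, ... (each step inverts the fractional part left over by the previous one):
  134 = 0*155 + 134, so a_0 = 0.
  155 = 1*134 + 21, so a_1 = 1.
  134 = 6*21 + 8, so a_2 = 6.
  21 = 2*8 + 5, so a_3 = 2.
  8 = 1*5 + 3, so a_4 = 1.
  5 = 1*3 + 2, so a_5 = 1.
  3 = 1*2 + 1, so a_6 = 1.
  2 = 2*1 + 0, so a_7 = 2.
The remainder reaches 0 after 8 divisions, so the expansion has 8 partial quotients, read off in order.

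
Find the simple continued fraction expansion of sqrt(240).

Write x_i = (sqrt(240) + m_i)/d_i with (m_0, d_0) = (0, 1). a_0 = floor(sqrt(240)) = 15, since 15^2 = 225 <= 240 < 256 = 16^2.
Iterate m_{i+1} = d_i*a_i - m_i, d_{i+1} = (240 - m_{i+1}^2)/d_i, a_{i+1} = floor((a_0 + m_{i+1})/d_{i+1}):
  m_1 = 1*15 - 0 = 15, d_1 = (240 - 15^2)/1 = 15/1 = 15, a_1 = floor((15 + 15)/15) = 2.
  m_2 = 15*2 - 15 = 15, d_2 = (240 - 15^2)/15 = 15/15 = 1, a_2 = floor((15 + 15)/1) = 30.
  m_3 = 1*30 - 15 = 15, d_3 = (240 - 15^2)/1 = 15/1 = 15: (m_3, d_3) = (m_1, d_1) = (15, 15), so from here the quotients repeat a_1, a_2; the period length is 2.
Hence the expansion of sqrt(240) is a_0 = 15 followed by the repeating block 2, 30 (period 2).

[15; (2, 30)]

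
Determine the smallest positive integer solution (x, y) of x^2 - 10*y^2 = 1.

(x, y) = (19, 6)

First expand sqrt(10) as a continued fraction. With x_i = (sqrt(10) + m_i)/d_i and (m_0, d_0) = (0, 1): a_0 = floor(sqrt(10)) = 3, since 3^2 = 9 <= 10 < 16 = 4^2.
Iterate m_{i+1} = d_i*a_i - m_i, d_{i+1} = (10 - m_{i+1}^2)/d_i, a_{i+1} = floor((a_0 + m_{i+1})/d_{i+1}):
  m_1 = 1*3 - 0 = 3, d_1 = (10 - 3^2)/1 = 1/1 = 1, a_1 = floor((3 + 3)/1) = 6.
  m_2 = 1*6 - 3 = 3, d_2 = (10 - 3^2)/1 = 1/1 = 1: (m_2, d_2) = (m_1, d_1) = (3, 1), so from here the quotient a_1 repeats; the period length is 1.
So sqrt(10) = [3; (6)] with period length k = 1.
k is odd, so (p_{k-1}, q_{k-1}) only solves x^2 - 10y^2 = -1 and the fundamental solution of x^2 - 10y^2 = 1 is (p_{2k-1}, q_{2k-1}) = (p_1, q_1); compute convergents through index 1, running through the period twice.
Convergents (p_i = a_i*p_{i-1} + p_{i-2}, q_i = a_i*q_{i-1} + q_{i-2} with p_{-2}=0, p_{-1}=1, q_{-2}=1, q_{-1}=0):
  i=0: a_0=3, p_0 = 3*1 + 0 = 3, q_0 = 3*0 + 1 = 1.
  i=1: a_1=6, p_1 = 6*3 + 1 = 19, q_1 = 6*1 + 0 = 6.
Indeed p_0^2 - 10*q_0^2 = 9 - 10 = -1, not +1.
Check: 19^2 - 10*6^2 = 361 - 360 = 1, so (x, y) = (19, 6) solves the equation, and by the theorem it is the least positive solution.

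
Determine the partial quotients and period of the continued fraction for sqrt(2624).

[51; (4, 2, 4, 102)]

Write x_i = (sqrt(2624) + m_i)/d_i with (m_0, d_0) = (0, 1). a_0 = floor(sqrt(2624)) = 51, since 51^2 = 2601 <= 2624 < 2704 = 52^2.
Iterate m_{i+1} = d_i*a_i - m_i, d_{i+1} = (2624 - m_{i+1}^2)/d_i, a_{i+1} = floor((a_0 + m_{i+1})/d_{i+1}):
  m_1 = 1*51 - 0 = 51, d_1 = (2624 - 51^2)/1 = 23/1 = 23, a_1 = floor((51 + 51)/23) = 4.
  m_2 = 23*4 - 51 = 41, d_2 = (2624 - 41^2)/23 = 943/23 = 41, a_2 = floor((51 + 41)/41) = 2.
  m_3 = 41*2 - 41 = 41, d_3 = (2624 - 41^2)/41 = 943/41 = 23, a_3 = floor((51 + 41)/23) = 4.
  m_4 = 23*4 - 41 = 51, d_4 = (2624 - 51^2)/23 = 23/23 = 1, a_4 = floor((51 + 51)/1) = 102.
  m_5 = 1*102 - 51 = 51, d_5 = (2624 - 51^2)/1 = 23/1 = 23: (m_5, d_5) = (m_1, d_1) = (51, 23), so from here the quotients repeat a_1, ..., a_4; the period length is 4.
Hence the expansion of sqrt(2624) is a_0 = 51 followed by the repeating block 4, 2, 4, 102 (period 4).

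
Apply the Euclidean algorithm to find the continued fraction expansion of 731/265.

Run the Euclidean algorithm on 731 and 265; the successive quotients are the partial quotients a_0, a_1, ... (each step inverts the fractional part left over by the previous one):
  731 = 2*265 + 201, so a_0 = 2.
  265 = 1*201 + 64, so a_1 = 1.
  201 = 3*64 + 9, so a_2 = 3.
  64 = 7*9 + 1, so a_3 = 7.
  9 = 9*1 + 0, so a_4 = 9.
The remainder reaches 0 after 5 divisions, so the expansion has 5 partial quotients, read off in order.

[2; 1, 3, 7, 9]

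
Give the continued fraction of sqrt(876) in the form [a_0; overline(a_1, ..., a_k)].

Write x_i = (sqrt(876) + m_i)/d_i with (m_0, d_0) = (0, 1). a_0 = floor(sqrt(876)) = 29, since 29^2 = 841 <= 876 < 900 = 30^2.
Iterate m_{i+1} = d_i*a_i - m_i, d_{i+1} = (876 - m_{i+1}^2)/d_i, a_{i+1} = floor((a_0 + m_{i+1})/d_{i+1}):
  m_1 = 1*29 - 0 = 29, d_1 = (876 - 29^2)/1 = 35/1 = 35, a_1 = floor((29 + 29)/35) = 1.
  m_2 = 35*1 - 29 = 6, d_2 = (876 - 6^2)/35 = 840/35 = 24, a_2 = floor((29 + 6)/24) = 1.
  m_3 = 24*1 - 6 = 18, d_3 = (876 - 18^2)/24 = 552/24 = 23, a_3 = floor((29 + 18)/23) = 2.
  m_4 = 23*2 - 18 = 28, d_4 = (876 - 28^2)/23 = 92/23 = 4, a_4 = floor((29 + 28)/4) = 14.
  m_5 = 4*14 - 28 = 28, d_5 = (876 - 28^2)/4 = 92/4 = 23, a_5 = floor((29 + 28)/23) = 2.
  m_6 = 23*2 - 28 = 18, d_6 = (876 - 18^2)/23 = 552/23 = 24, a_6 = floor((29 + 18)/24) = 1.
  m_7 = 24*1 - 18 = 6, d_7 = (876 - 6^2)/24 = 840/24 = 35, a_7 = floor((29 + 6)/35) = 1.
  m_8 = 35*1 - 6 = 29, d_8 = (876 - 29^2)/35 = 35/35 = 1, a_8 = floor((29 + 29)/1) = 58.
  m_9 = 1*58 - 29 = 29, d_9 = (876 - 29^2)/1 = 35/1 = 35: (m_9, d_9) = (m_1, d_1) = (29, 35), so from here the quotients repeat a_1, ..., a_8; the period length is 8.
Hence the expansion of sqrt(876) is a_0 = 29 followed by the repeating block 1, 1, 2, 14, 2, 1, 1, 58 (period 8).

[29; overline(1, 1, 2, 14, 2, 1, 1, 58)]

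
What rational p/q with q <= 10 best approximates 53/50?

Expand x = 53/50 as a continued fraction with the Euclidean algorithm:
  53 = 1*50 + 3, so a_0 = 1.
  50 = 16*3 + 2, so a_1 = 16.
  3 = 1*2 + 1, so a_2 = 1.
  2 = 2*1 + 0, so a_3 = 2.
so x = [1; 16, 1, 2].
Convergents (p_i = a_i*p_{i-1} + p_{i-2}, q_i = a_i*q_{i-1} + q_{i-2} with p_{-2}=0, p_{-1}=1, q_{-2}=1, q_{-1}=0), until the denominator exceeds 10:
  i=0: a_0=1, p_0 = 1*1 + 0 = 1, q_0 = 1*0 + 1 = 1.
  i=1: a_1=16, p_1 = 16*1 + 1 = 17, q_1 = 16*1 + 0 = 16.
q_1 = 16 > 10, so the last convergent with denominator <= 10 is p_0/q_0 = 1/1.
The closest fraction with denominator <= 10 is either p_0/q_0 or the intermediate fraction (k*p_0 + p_{-1})/(k*q_0 + q_{-1}) with the largest k >= 1 whose denominator stays <= 10; these approach x as k grows, and every other convergent or intermediate fraction in range is farther away.
Largest k: floor((10 - q_{-1})/q_0) = floor((10 - 0)/1) = 10 (using the seeds p_{-1} = 1, q_{-1} = 0).
That gives (10*1 + 1)/(10*1 + 0) = 11/10.
Compare the errors: |x - 1/1| = |53*1 - 1*50|/(50*1) = 3/50, and |x - 11/10| = |53*10 - 11*50|/(50*10) = 20/500.
Cross-multiplying, 20*50 = 1000 < 1500 = 3*500, so 20/500 is smaller: the intermediate fraction 11/10 is closer to x than 1/1.

11/10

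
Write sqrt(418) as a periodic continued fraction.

Write x_i = (sqrt(418) + m_i)/d_i with (m_0, d_0) = (0, 1). a_0 = floor(sqrt(418)) = 20, since 20^2 = 400 <= 418 < 441 = 21^2.
Iterate m_{i+1} = d_i*a_i - m_i, d_{i+1} = (418 - m_{i+1}^2)/d_i, a_{i+1} = floor((a_0 + m_{i+1})/d_{i+1}):
  m_1 = 1*20 - 0 = 20, d_1 = (418 - 20^2)/1 = 18/1 = 18, a_1 = floor((20 + 20)/18) = 2.
  m_2 = 18*2 - 20 = 16, d_2 = (418 - 16^2)/18 = 162/18 = 9, a_2 = floor((20 + 16)/9) = 4.
  m_3 = 9*4 - 16 = 20, d_3 = (418 - 20^2)/9 = 18/9 = 2, a_3 = floor((20 + 20)/2) = 20.
  m_4 = 2*20 - 20 = 20, d_4 = (418 - 20^2)/2 = 18/2 = 9, a_4 = floor((20 + 20)/9) = 4.
  m_5 = 9*4 - 20 = 16, d_5 = (418 - 16^2)/9 = 162/9 = 18, a_5 = floor((20 + 16)/18) = 2.
  m_6 = 18*2 - 16 = 20, d_6 = (418 - 20^2)/18 = 18/18 = 1, a_6 = floor((20 + 20)/1) = 40.
  m_7 = 1*40 - 20 = 20, d_7 = (418 - 20^2)/1 = 18/1 = 18: (m_7, d_7) = (m_1, d_1) = (20, 18), so from here the quotients repeat a_1, ..., a_6; the period length is 6.
Hence the expansion of sqrt(418) is a_0 = 20 followed by the repeating block 2, 4, 20, 4, 2, 40 (period 6).

[20; (2, 4, 20, 4, 2, 40)]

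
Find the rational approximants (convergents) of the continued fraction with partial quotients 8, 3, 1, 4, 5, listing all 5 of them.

8/1, 25/3, 33/4, 157/19, 818/99

Using the convergent recurrence p_i = a_i*p_{i-1} + p_{i-2}, q_i = a_i*q_{i-1} + q_{i-2} with p_{-2}=0, p_{-1}=1, q_{-2}=1, q_{-1}=0:
  i=0: a_0=8, p_0 = 8*1 + 0 = 8, q_0 = 8*0 + 1 = 1.
  i=1: a_1=3, p_1 = 3*8 + 1 = 25, q_1 = 3*1 + 0 = 3.
  i=2: a_2=1, p_2 = 1*25 + 8 = 33, q_2 = 1*3 + 1 = 4.
  i=3: a_3=4, p_3 = 4*33 + 25 = 157, q_3 = 4*4 + 3 = 19.
  i=4: a_4=5, p_4 = 5*157 + 33 = 818, q_4 = 5*19 + 4 = 99.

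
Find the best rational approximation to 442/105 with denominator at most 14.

59/14

Expand x = 442/105 as a continued fraction with the Euclidean algorithm:
  442 = 4*105 + 22, so a_0 = 4.
  105 = 4*22 + 17, so a_1 = 4.
  22 = 1*17 + 5, so a_2 = 1.
  17 = 3*5 + 2, so a_3 = 3.
  5 = 2*2 + 1, so a_4 = 2.
  2 = 2*1 + 0, so a_5 = 2.
so x = [4; 4, 1, 3, 2, 2].
Convergents (p_i = a_i*p_{i-1} + p_{i-2}, q_i = a_i*q_{i-1} + q_{i-2} with p_{-2}=0, p_{-1}=1, q_{-2}=1, q_{-1}=0), until the denominator exceeds 14:
  i=0: a_0=4, p_0 = 4*1 + 0 = 4, q_0 = 4*0 + 1 = 1.
  i=1: a_1=4, p_1 = 4*4 + 1 = 17, q_1 = 4*1 + 0 = 4.
  i=2: a_2=1, p_2 = 1*17 + 4 = 21, q_2 = 1*4 + 1 = 5.
  i=3: a_3=3, p_3 = 3*21 + 17 = 80, q_3 = 3*5 + 4 = 19.
q_3 = 19 > 14, so the last convergent with denominator <= 14 is p_2/q_2 = 21/5.
The closest fraction with denominator <= 14 is either p_2/q_2 or the intermediate fraction (k*p_2 + p_1)/(k*q_2 + q_1) with the largest k >= 1 whose denominator stays <= 14; these approach x as k grows, and every other convergent or intermediate fraction in range is farther away.
Largest k: floor((14 - q_1)/q_2) = floor((14 - 4)/5) = 2.
That gives (2*21 + 17)/(2*5 + 4) = 59/14.
Compare the errors: |x - 21/5| = |442*5 - 21*105|/(105*5) = 5/525, and |x - 59/14| = |442*14 - 59*105|/(105*14) = 7/1470.
Cross-multiplying, 7*525 = 3675 < 7350 = 5*1470, so 7/1470 is smaller: the intermediate fraction 59/14 is closer to x than 21/5.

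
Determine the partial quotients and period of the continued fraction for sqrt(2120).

[46; (23, 92)]

Write x_i = (sqrt(2120) + m_i)/d_i with (m_0, d_0) = (0, 1). a_0 = floor(sqrt(2120)) = 46, since 46^2 = 2116 <= 2120 < 2209 = 47^2.
Iterate m_{i+1} = d_i*a_i - m_i, d_{i+1} = (2120 - m_{i+1}^2)/d_i, a_{i+1} = floor((a_0 + m_{i+1})/d_{i+1}):
  m_1 = 1*46 - 0 = 46, d_1 = (2120 - 46^2)/1 = 4/1 = 4, a_1 = floor((46 + 46)/4) = 23.
  m_2 = 4*23 - 46 = 46, d_2 = (2120 - 46^2)/4 = 4/4 = 1, a_2 = floor((46 + 46)/1) = 92.
  m_3 = 1*92 - 46 = 46, d_3 = (2120 - 46^2)/1 = 4/1 = 4: (m_3, d_3) = (m_1, d_1) = (46, 4), so from here the quotients repeat a_1, a_2; the period length is 2.
Hence the expansion of sqrt(2120) is a_0 = 46 followed by the repeating block 23, 92 (period 2).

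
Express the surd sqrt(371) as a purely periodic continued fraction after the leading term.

Write x_i = (sqrt(371) + m_i)/d_i with (m_0, d_0) = (0, 1). a_0 = floor(sqrt(371)) = 19, since 19^2 = 361 <= 371 < 400 = 20^2.
Iterate m_{i+1} = d_i*a_i - m_i, d_{i+1} = (371 - m_{i+1}^2)/d_i, a_{i+1} = floor((a_0 + m_{i+1})/d_{i+1}):
  m_1 = 1*19 - 0 = 19, d_1 = (371 - 19^2)/1 = 10/1 = 10, a_1 = floor((19 + 19)/10) = 3.
  m_2 = 10*3 - 19 = 11, d_2 = (371 - 11^2)/10 = 250/10 = 25, a_2 = floor((19 + 11)/25) = 1.
  m_3 = 25*1 - 11 = 14, d_3 = (371 - 14^2)/25 = 175/25 = 7, a_3 = floor((19 + 14)/7) = 4.
  m_4 = 7*4 - 14 = 14, d_4 = (371 - 14^2)/7 = 175/7 = 25, a_4 = floor((19 + 14)/25) = 1.
  m_5 = 25*1 - 14 = 11, d_5 = (371 - 11^2)/25 = 250/25 = 10, a_5 = floor((19 + 11)/10) = 3.
  m_6 = 10*3 - 11 = 19, d_6 = (371 - 19^2)/10 = 10/10 = 1, a_6 = floor((19 + 19)/1) = 38.
  m_7 = 1*38 - 19 = 19, d_7 = (371 - 19^2)/1 = 10/1 = 10: (m_7, d_7) = (m_1, d_1) = (19, 10), so from here the quotients repeat a_1, ..., a_6; the period length is 6.
Hence the expansion of sqrt(371) is a_0 = 19 followed by the repeating block 3, 1, 4, 1, 3, 38 (period 6).

[19; (3, 1, 4, 1, 3, 38)]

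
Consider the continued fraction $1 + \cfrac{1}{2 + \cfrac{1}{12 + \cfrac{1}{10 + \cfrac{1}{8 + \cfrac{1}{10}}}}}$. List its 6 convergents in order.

Using the convergent recurrence p_i = a_i*p_{i-1} + p_{i-2}, q_i = a_i*q_{i-1} + q_{i-2} with p_{-2}=0, p_{-1}=1, q_{-2}=1, q_{-1}=0:
  i=0: a_0=1, p_0 = 1*1 + 0 = 1, q_0 = 1*0 + 1 = 1.
  i=1: a_1=2, p_1 = 2*1 + 1 = 3, q_1 = 2*1 + 0 = 2.
  i=2: a_2=12, p_2 = 12*3 + 1 = 37, q_2 = 12*2 + 1 = 25.
  i=3: a_3=10, p_3 = 10*37 + 3 = 373, q_3 = 10*25 + 2 = 252.
  i=4: a_4=8, p_4 = 8*373 + 37 = 3021, q_4 = 8*252 + 25 = 2041.
  i=5: a_5=10, p_5 = 10*3021 + 373 = 30583, q_5 = 10*2041 + 252 = 20662.

1/1, 3/2, 37/25, 373/252, 3021/2041, 30583/20662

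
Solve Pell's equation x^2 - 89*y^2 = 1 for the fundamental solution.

First expand sqrt(89) as a continued fraction. With x_i = (sqrt(89) + m_i)/d_i and (m_0, d_0) = (0, 1): a_0 = floor(sqrt(89)) = 9, since 9^2 = 81 <= 89 < 100 = 10^2.
Iterate m_{i+1} = d_i*a_i - m_i, d_{i+1} = (89 - m_{i+1}^2)/d_i, a_{i+1} = floor((a_0 + m_{i+1})/d_{i+1}):
  m_1 = 1*9 - 0 = 9, d_1 = (89 - 9^2)/1 = 8/1 = 8, a_1 = floor((9 + 9)/8) = 2.
  m_2 = 8*2 - 9 = 7, d_2 = (89 - 7^2)/8 = 40/8 = 5, a_2 = floor((9 + 7)/5) = 3.
  m_3 = 5*3 - 7 = 8, d_3 = (89 - 8^2)/5 = 25/5 = 5, a_3 = floor((9 + 8)/5) = 3.
  m_4 = 5*3 - 8 = 7, d_4 = (89 - 7^2)/5 = 40/5 = 8, a_4 = floor((9 + 7)/8) = 2.
  m_5 = 8*2 - 7 = 9, d_5 = (89 - 9^2)/8 = 8/8 = 1, a_5 = floor((9 + 9)/1) = 18.
  m_6 = 1*18 - 9 = 9, d_6 = (89 - 9^2)/1 = 8/1 = 8: (m_6, d_6) = (m_1, d_1) = (9, 8), so from here the quotients repeat a_1, ..., a_5; the period length is 5.
So sqrt(89) = [9; (2, 3, 3, 2, 18)] with period length k = 5.
k is odd, so (p_{k-1}, q_{k-1}) only solves x^2 - 89y^2 = -1 and the fundamental solution of x^2 - 89y^2 = 1 is (p_{2k-1}, q_{2k-1}) = (p_9, q_9); compute convergents through index 9, running through the period twice.
Convergents (p_i = a_i*p_{i-1} + p_{i-2}, q_i = a_i*q_{i-1} + q_{i-2} with p_{-2}=0, p_{-1}=1, q_{-2}=1, q_{-1}=0):
  i=0: a_0=9, p_0 = 9*1 + 0 = 9, q_0 = 9*0 + 1 = 1.
  i=1: a_1=2, p_1 = 2*9 + 1 = 19, q_1 = 2*1 + 0 = 2.
  i=2: a_2=3, p_2 = 3*19 + 9 = 66, q_2 = 3*2 + 1 = 7.
  i=3: a_3=3, p_3 = 3*66 + 19 = 217, q_3 = 3*7 + 2 = 23.
  i=4: a_4=2, p_4 = 2*217 + 66 = 500, q_4 = 2*23 + 7 = 53.
  i=5: a_5=18, p_5 = 18*500 + 217 = 9217, q_5 = 18*53 + 23 = 977.
  i=6: a_6=2, p_6 = 2*9217 + 500 = 18934, q_6 = 2*977 + 53 = 2007.
  i=7: a_7=3, p_7 = 3*18934 + 9217 = 66019, q_7 = 3*2007 + 977 = 6998.
  i=8: a_8=3, p_8 = 3*66019 + 18934 = 216991, q_8 = 3*6998 + 2007 = 23001.
  i=9: a_9=2, p_9 = 2*216991 + 66019 = 500001, q_9 = 2*23001 + 6998 = 53000.
Indeed p_4^2 - 89*q_4^2 = 250000 - 250001 = -1, not +1.
Check: 500001^2 - 89*53000^2 = 250001000001 - 250001000000 = 1, so (x, y) = (500001, 53000) solves the equation, and by the theorem it is the least positive solution.

(x, y) = (500001, 53000)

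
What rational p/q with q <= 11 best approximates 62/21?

32/11

Expand x = 62/21 as a continued fraction with the Euclidean algorithm:
  62 = 2*21 + 20, so a_0 = 2.
  21 = 1*20 + 1, so a_1 = 1.
  20 = 20*1 + 0, so a_2 = 20.
so x = [2; 1, 20].
Convergents (p_i = a_i*p_{i-1} + p_{i-2}, q_i = a_i*q_{i-1} + q_{i-2} with p_{-2}=0, p_{-1}=1, q_{-2}=1, q_{-1}=0), until the denominator exceeds 11:
  i=0: a_0=2, p_0 = 2*1 + 0 = 2, q_0 = 2*0 + 1 = 1.
  i=1: a_1=1, p_1 = 1*2 + 1 = 3, q_1 = 1*1 + 0 = 1.
  i=2: a_2=20, p_2 = 20*3 + 2 = 62, q_2 = 20*1 + 1 = 21.
q_2 = 21 > 11, so the last convergent with denominator <= 11 is p_1/q_1 = 3/1.
The closest fraction with denominator <= 11 is either p_1/q_1 or the intermediate fraction (k*p_1 + p_0)/(k*q_1 + q_0) with the largest k >= 1 whose denominator stays <= 11; these approach x as k grows, and every other convergent or intermediate fraction in range is farther away.
Largest k: floor((11 - q_0)/q_1) = floor((11 - 1)/1) = 10.
That gives (10*3 + 2)/(10*1 + 1) = 32/11.
Compare the errors: |x - 3/1| = |62*1 - 3*21|/(21*1) = 1/21, and |x - 32/11| = |62*11 - 32*21|/(21*11) = 10/231.
Cross-multiplying, 10*21 = 210 < 231 = 1*231, so 10/231 is smaller: the intermediate fraction 32/11 is closer to x than 3/1.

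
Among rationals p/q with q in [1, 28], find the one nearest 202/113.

Expand x = 202/113 as a continued fraction with the Euclidean algorithm:
  202 = 1*113 + 89, so a_0 = 1.
  113 = 1*89 + 24, so a_1 = 1.
  89 = 3*24 + 17, so a_2 = 3.
  24 = 1*17 + 7, so a_3 = 1.
  17 = 2*7 + 3, so a_4 = 2.
  7 = 2*3 + 1, so a_5 = 2.
  3 = 3*1 + 0, so a_6 = 3.
so x = [1; 1, 3, 1, 2, 2, 3].
Convergents (p_i = a_i*p_{i-1} + p_{i-2}, q_i = a_i*q_{i-1} + q_{i-2} with p_{-2}=0, p_{-1}=1, q_{-2}=1, q_{-1}=0), until the denominator exceeds 28:
  i=0: a_0=1, p_0 = 1*1 + 0 = 1, q_0 = 1*0 + 1 = 1.
  i=1: a_1=1, p_1 = 1*1 + 1 = 2, q_1 = 1*1 + 0 = 1.
  i=2: a_2=3, p_2 = 3*2 + 1 = 7, q_2 = 3*1 + 1 = 4.
  i=3: a_3=1, p_3 = 1*7 + 2 = 9, q_3 = 1*4 + 1 = 5.
  i=4: a_4=2, p_4 = 2*9 + 7 = 25, q_4 = 2*5 + 4 = 14.
  i=5: a_5=2, p_5 = 2*25 + 9 = 59, q_5 = 2*14 + 5 = 33.
q_5 = 33 > 28, so the last convergent with denominator <= 28 is p_4/q_4 = 25/14.
The closest fraction with denominator <= 28 is either p_4/q_4 or the intermediate fraction (k*p_4 + p_3)/(k*q_4 + q_3) with the largest k >= 1 whose denominator stays <= 28; these approach x as k grows, and every other convergent or intermediate fraction in range is farther away.
Largest k: floor((28 - q_3)/q_4) = floor((28 - 5)/14) = 1.
That gives (1*25 + 9)/(1*14 + 5) = 34/19.
Compare the errors: |x - 25/14| = |202*14 - 25*113|/(113*14) = 3/1582, and |x - 34/19| = |202*19 - 34*113|/(113*19) = 4/2147.
Cross-multiplying, 4*1582 = 6328 < 6441 = 3*2147, so 4/2147 is smaller: the intermediate fraction 34/19 is closer to x than 25/14.

34/19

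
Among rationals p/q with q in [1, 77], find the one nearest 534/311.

91/53

Expand x = 534/311 as a continued fraction with the Euclidean algorithm:
  534 = 1*311 + 223, so a_0 = 1.
  311 = 1*223 + 88, so a_1 = 1.
  223 = 2*88 + 47, so a_2 = 2.
  88 = 1*47 + 41, so a_3 = 1.
  47 = 1*41 + 6, so a_4 = 1.
  41 = 6*6 + 5, so a_5 = 6.
  6 = 1*5 + 1, so a_6 = 1.
  5 = 5*1 + 0, so a_7 = 5.
so x = [1; 1, 2, 1, 1, 6, 1, 5].
Convergents (p_i = a_i*p_{i-1} + p_{i-2}, q_i = a_i*q_{i-1} + q_{i-2} with p_{-2}=0, p_{-1}=1, q_{-2}=1, q_{-1}=0), until the denominator exceeds 77:
  i=0: a_0=1, p_0 = 1*1 + 0 = 1, q_0 = 1*0 + 1 = 1.
  i=1: a_1=1, p_1 = 1*1 + 1 = 2, q_1 = 1*1 + 0 = 1.
  i=2: a_2=2, p_2 = 2*2 + 1 = 5, q_2 = 2*1 + 1 = 3.
  i=3: a_3=1, p_3 = 1*5 + 2 = 7, q_3 = 1*3 + 1 = 4.
  i=4: a_4=1, p_4 = 1*7 + 5 = 12, q_4 = 1*4 + 3 = 7.
  i=5: a_5=6, p_5 = 6*12 + 7 = 79, q_5 = 6*7 + 4 = 46.
  i=6: a_6=1, p_6 = 1*79 + 12 = 91, q_6 = 1*46 + 7 = 53.
  i=7: a_7=5, p_7 = 5*91 + 79 = 534, q_7 = 5*53 + 46 = 311.
q_7 = 311 > 77, so the last convergent with denominator <= 77 is p_6/q_6 = 91/53.
The closest fraction with denominator <= 77 is either p_6/q_6 or the intermediate fraction (k*p_6 + p_5)/(k*q_6 + q_5) with the largest k >= 1 whose denominator stays <= 77; these approach x as k grows, and every other convergent or intermediate fraction in range is farther away.
Largest k: floor((77 - q_5)/q_6) = floor((77 - 46)/53) = 0.
Since k = 0, no intermediate fraction beyond p_6/q_6 has denominator <= 77, so the convergent 91/53 is the closest (its error is |534*53 - 91*311|/(311*53) = 1/16483).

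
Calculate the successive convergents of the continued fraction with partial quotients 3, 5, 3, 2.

Using the convergent recurrence p_i = a_i*p_{i-1} + p_{i-2}, q_i = a_i*q_{i-1} + q_{i-2} with p_{-2}=0, p_{-1}=1, q_{-2}=1, q_{-1}=0:
  i=0: a_0=3, p_0 = 3*1 + 0 = 3, q_0 = 3*0 + 1 = 1.
  i=1: a_1=5, p_1 = 5*3 + 1 = 16, q_1 = 5*1 + 0 = 5.
  i=2: a_2=3, p_2 = 3*16 + 3 = 51, q_2 = 3*5 + 1 = 16.
  i=3: a_3=2, p_3 = 2*51 + 16 = 118, q_3 = 2*16 + 5 = 37.

3/1, 16/5, 51/16, 118/37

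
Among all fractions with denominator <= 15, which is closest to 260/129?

Expand x = 260/129 as a continued fraction with the Euclidean algorithm:
  260 = 2*129 + 2, so a_0 = 2.
  129 = 64*2 + 1, so a_1 = 64.
  2 = 2*1 + 0, so a_2 = 2.
so x = [2; 64, 2].
Convergents (p_i = a_i*p_{i-1} + p_{i-2}, q_i = a_i*q_{i-1} + q_{i-2} with p_{-2}=0, p_{-1}=1, q_{-2}=1, q_{-1}=0), until the denominator exceeds 15:
  i=0: a_0=2, p_0 = 2*1 + 0 = 2, q_0 = 2*0 + 1 = 1.
  i=1: a_1=64, p_1 = 64*2 + 1 = 129, q_1 = 64*1 + 0 = 64.
q_1 = 64 > 15, so the last convergent with denominator <= 15 is p_0/q_0 = 2/1.
The closest fraction with denominator <= 15 is either p_0/q_0 or the intermediate fraction (k*p_0 + p_{-1})/(k*q_0 + q_{-1}) with the largest k >= 1 whose denominator stays <= 15; these approach x as k grows, and every other convergent or intermediate fraction in range is farther away.
Largest k: floor((15 - q_{-1})/q_0) = floor((15 - 0)/1) = 15 (using the seeds p_{-1} = 1, q_{-1} = 0).
That gives (15*2 + 1)/(15*1 + 0) = 31/15.
Compare the errors: |x - 2/1| = |260*1 - 2*129|/(129*1) = 2/129, and |x - 31/15| = |260*15 - 31*129|/(129*15) = 99/1935.
Cross-multiplying, 2*1935 = 3870 < 12771 = 99*129, so 2/129 is smaller: the convergent 2/1 is closer to x than 31/15.

2/1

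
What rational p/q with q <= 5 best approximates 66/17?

19/5

Expand x = 66/17 as a continued fraction with the Euclidean algorithm:
  66 = 3*17 + 15, so a_0 = 3.
  17 = 1*15 + 2, so a_1 = 1.
  15 = 7*2 + 1, so a_2 = 7.
  2 = 2*1 + 0, so a_3 = 2.
so x = [3; 1, 7, 2].
Convergents (p_i = a_i*p_{i-1} + p_{i-2}, q_i = a_i*q_{i-1} + q_{i-2} with p_{-2}=0, p_{-1}=1, q_{-2}=1, q_{-1}=0), until the denominator exceeds 5:
  i=0: a_0=3, p_0 = 3*1 + 0 = 3, q_0 = 3*0 + 1 = 1.
  i=1: a_1=1, p_1 = 1*3 + 1 = 4, q_1 = 1*1 + 0 = 1.
  i=2: a_2=7, p_2 = 7*4 + 3 = 31, q_2 = 7*1 + 1 = 8.
q_2 = 8 > 5, so the last convergent with denominator <= 5 is p_1/q_1 = 4/1.
The closest fraction with denominator <= 5 is either p_1/q_1 or the intermediate fraction (k*p_1 + p_0)/(k*q_1 + q_0) with the largest k >= 1 whose denominator stays <= 5; these approach x as k grows, and every other convergent or intermediate fraction in range is farther away.
Largest k: floor((5 - q_0)/q_1) = floor((5 - 1)/1) = 4.
That gives (4*4 + 3)/(4*1 + 1) = 19/5.
Compare the errors: |x - 4/1| = |66*1 - 4*17|/(17*1) = 2/17, and |x - 19/5| = |66*5 - 19*17|/(17*5) = 7/85.
Cross-multiplying, 7*17 = 119 < 170 = 2*85, so 7/85 is smaller: the intermediate fraction 19/5 is closer to x than 4/1.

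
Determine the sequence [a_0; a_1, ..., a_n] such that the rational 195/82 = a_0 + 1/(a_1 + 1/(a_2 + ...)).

[2; 2, 1, 1, 1, 4, 2]

Run the Euclidean algorithm on 195 and 82; the successive quotients are the partial quotients a_0, a_1, ... (each step inverts the fractional part left over by the previous one):
  195 = 2*82 + 31, so a_0 = 2.
  82 = 2*31 + 20, so a_1 = 2.
  31 = 1*20 + 11, so a_2 = 1.
  20 = 1*11 + 9, so a_3 = 1.
  11 = 1*9 + 2, so a_4 = 1.
  9 = 4*2 + 1, so a_5 = 4.
  2 = 2*1 + 0, so a_6 = 2.
The remainder reaches 0 after 7 divisions, so the expansion has 7 partial quotients, read off in order.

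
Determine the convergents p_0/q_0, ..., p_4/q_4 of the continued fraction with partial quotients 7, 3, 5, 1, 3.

Using the convergent recurrence p_i = a_i*p_{i-1} + p_{i-2}, q_i = a_i*q_{i-1} + q_{i-2} with p_{-2}=0, p_{-1}=1, q_{-2}=1, q_{-1}=0:
  i=0: a_0=7, p_0 = 7*1 + 0 = 7, q_0 = 7*0 + 1 = 1.
  i=1: a_1=3, p_1 = 3*7 + 1 = 22, q_1 = 3*1 + 0 = 3.
  i=2: a_2=5, p_2 = 5*22 + 7 = 117, q_2 = 5*3 + 1 = 16.
  i=3: a_3=1, p_3 = 1*117 + 22 = 139, q_3 = 1*16 + 3 = 19.
  i=4: a_4=3, p_4 = 3*139 + 117 = 534, q_4 = 3*19 + 16 = 73.

7/1, 22/3, 117/16, 139/19, 534/73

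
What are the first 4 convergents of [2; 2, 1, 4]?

Using the convergent recurrence p_i = a_i*p_{i-1} + p_{i-2}, q_i = a_i*q_{i-1} + q_{i-2} with p_{-2}=0, p_{-1}=1, q_{-2}=1, q_{-1}=0:
  i=0: a_0=2, p_0 = 2*1 + 0 = 2, q_0 = 2*0 + 1 = 1.
  i=1: a_1=2, p_1 = 2*2 + 1 = 5, q_1 = 2*1 + 0 = 2.
  i=2: a_2=1, p_2 = 1*5 + 2 = 7, q_2 = 1*2 + 1 = 3.
  i=3: a_3=4, p_3 = 4*7 + 5 = 33, q_3 = 4*3 + 2 = 14.

2/1, 5/2, 7/3, 33/14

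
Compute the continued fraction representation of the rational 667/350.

Run the Euclidean algorithm on 667 and 350; the successive quotients are the partial quotients a_0, a_1, ... (each step inverts the fractional part left over by the previous one):
  667 = 1*350 + 317, so a_0 = 1.
  350 = 1*317 + 33, so a_1 = 1.
  317 = 9*33 + 20, so a_2 = 9.
  33 = 1*20 + 13, so a_3 = 1.
  20 = 1*13 + 7, so a_4 = 1.
  13 = 1*7 + 6, so a_5 = 1.
  7 = 1*6 + 1, so a_6 = 1.
  6 = 6*1 + 0, so a_7 = 6.
The remainder reaches 0 after 8 divisions, so the expansion has 8 partial quotients, read off in order.

[1; 1, 9, 1, 1, 1, 1, 6]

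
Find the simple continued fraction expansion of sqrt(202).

[14; (4, 1, 2, 2, 1, 4, 28)]

Write x_i = (sqrt(202) + m_i)/d_i with (m_0, d_0) = (0, 1). a_0 = floor(sqrt(202)) = 14, since 14^2 = 196 <= 202 < 225 = 15^2.
Iterate m_{i+1} = d_i*a_i - m_i, d_{i+1} = (202 - m_{i+1}^2)/d_i, a_{i+1} = floor((a_0 + m_{i+1})/d_{i+1}):
  m_1 = 1*14 - 0 = 14, d_1 = (202 - 14^2)/1 = 6/1 = 6, a_1 = floor((14 + 14)/6) = 4.
  m_2 = 6*4 - 14 = 10, d_2 = (202 - 10^2)/6 = 102/6 = 17, a_2 = floor((14 + 10)/17) = 1.
  m_3 = 17*1 - 10 = 7, d_3 = (202 - 7^2)/17 = 153/17 = 9, a_3 = floor((14 + 7)/9) = 2.
  m_4 = 9*2 - 7 = 11, d_4 = (202 - 11^2)/9 = 81/9 = 9, a_4 = floor((14 + 11)/9) = 2.
  m_5 = 9*2 - 11 = 7, d_5 = (202 - 7^2)/9 = 153/9 = 17, a_5 = floor((14 + 7)/17) = 1.
  m_6 = 17*1 - 7 = 10, d_6 = (202 - 10^2)/17 = 102/17 = 6, a_6 = floor((14 + 10)/6) = 4.
  m_7 = 6*4 - 10 = 14, d_7 = (202 - 14^2)/6 = 6/6 = 1, a_7 = floor((14 + 14)/1) = 28.
  m_8 = 1*28 - 14 = 14, d_8 = (202 - 14^2)/1 = 6/1 = 6: (m_8, d_8) = (m_1, d_1) = (14, 6), so from here the quotients repeat a_1, ..., a_7; the period length is 7.
Hence the expansion of sqrt(202) is a_0 = 14 followed by the repeating block 4, 1, 2, 2, 1, 4, 28 (period 7).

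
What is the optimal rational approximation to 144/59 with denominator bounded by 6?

12/5

Expand x = 144/59 as a continued fraction with the Euclidean algorithm:
  144 = 2*59 + 26, so a_0 = 2.
  59 = 2*26 + 7, so a_1 = 2.
  26 = 3*7 + 5, so a_2 = 3.
  7 = 1*5 + 2, so a_3 = 1.
  5 = 2*2 + 1, so a_4 = 2.
  2 = 2*1 + 0, so a_5 = 2.
so x = [2; 2, 3, 1, 2, 2].
Convergents (p_i = a_i*p_{i-1} + p_{i-2}, q_i = a_i*q_{i-1} + q_{i-2} with p_{-2}=0, p_{-1}=1, q_{-2}=1, q_{-1}=0), until the denominator exceeds 6:
  i=0: a_0=2, p_0 = 2*1 + 0 = 2, q_0 = 2*0 + 1 = 1.
  i=1: a_1=2, p_1 = 2*2 + 1 = 5, q_1 = 2*1 + 0 = 2.
  i=2: a_2=3, p_2 = 3*5 + 2 = 17, q_2 = 3*2 + 1 = 7.
q_2 = 7 > 6, so the last convergent with denominator <= 6 is p_1/q_1 = 5/2.
The closest fraction with denominator <= 6 is either p_1/q_1 or the intermediate fraction (k*p_1 + p_0)/(k*q_1 + q_0) with the largest k >= 1 whose denominator stays <= 6; these approach x as k grows, and every other convergent or intermediate fraction in range is farther away.
Largest k: floor((6 - q_0)/q_1) = floor((6 - 1)/2) = 2.
That gives (2*5 + 2)/(2*2 + 1) = 12/5.
Compare the errors: |x - 5/2| = |144*2 - 5*59|/(59*2) = 7/118, and |x - 12/5| = |144*5 - 12*59|/(59*5) = 12/295.
Cross-multiplying, 12*118 = 1416 < 2065 = 7*295, so 12/295 is smaller: the intermediate fraction 12/5 is closer to x than 5/2.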